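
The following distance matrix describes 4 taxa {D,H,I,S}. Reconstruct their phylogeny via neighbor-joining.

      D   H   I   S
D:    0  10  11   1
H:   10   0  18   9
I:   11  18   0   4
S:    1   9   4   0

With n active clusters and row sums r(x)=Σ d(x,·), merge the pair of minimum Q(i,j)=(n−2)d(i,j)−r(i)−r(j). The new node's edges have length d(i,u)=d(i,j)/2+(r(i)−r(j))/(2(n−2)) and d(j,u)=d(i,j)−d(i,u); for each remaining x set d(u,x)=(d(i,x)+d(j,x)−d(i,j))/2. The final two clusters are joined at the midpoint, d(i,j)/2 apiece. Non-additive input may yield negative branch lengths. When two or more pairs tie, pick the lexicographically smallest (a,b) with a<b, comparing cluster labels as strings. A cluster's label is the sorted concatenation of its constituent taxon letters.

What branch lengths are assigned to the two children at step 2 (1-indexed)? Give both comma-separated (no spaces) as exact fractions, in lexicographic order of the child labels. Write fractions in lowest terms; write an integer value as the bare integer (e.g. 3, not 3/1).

11/4,27/4

step 1: merge (D,H) at d=10, Q=-39; branch lengths D→5/4, H→35/4; new cluster DH
  updated: d(DH,I)=19/2, d(DH,S)=0
step 2: merge (DH,I) at d=19/2, Q=-27/2; branch lengths DH→11/4, I→27/4; new cluster DHI
  updated: d(DHI,S)=-11/4
step 3: merge (DHI,S) at d=-11/4; branch lengths DHI→-11/8, S→-11/8; new cluster DHIS
final tree: (((D:5/4,H:35/4):11/4,I:27/4):-11/8,S:-11/8)
total length: 67/4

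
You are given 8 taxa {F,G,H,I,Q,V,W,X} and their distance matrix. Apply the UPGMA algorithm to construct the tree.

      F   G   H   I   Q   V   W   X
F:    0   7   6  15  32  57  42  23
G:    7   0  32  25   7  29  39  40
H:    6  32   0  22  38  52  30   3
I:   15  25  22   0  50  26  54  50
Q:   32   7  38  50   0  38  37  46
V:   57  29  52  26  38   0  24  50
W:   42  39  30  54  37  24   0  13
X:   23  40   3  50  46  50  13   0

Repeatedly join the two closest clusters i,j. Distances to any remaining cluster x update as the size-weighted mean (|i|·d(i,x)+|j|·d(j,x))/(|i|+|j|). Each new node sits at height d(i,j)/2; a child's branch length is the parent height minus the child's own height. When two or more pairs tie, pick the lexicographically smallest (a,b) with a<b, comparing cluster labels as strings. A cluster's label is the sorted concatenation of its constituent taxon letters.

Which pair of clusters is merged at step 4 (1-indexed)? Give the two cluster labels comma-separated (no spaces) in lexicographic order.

HX,W

1. join H+X (d=3) ⇒ HX; edges |H|=3/2, |X|=3/2
  updated: d(F,HX)=29/2, d(G,HX)=36, d(HX,I)=36, d(HX,Q)=42, d(HX,V)=51, d(HX,W)=43/2
2. join F+G (d=7) ⇒ FG; edges |F|=7/2, |G|=7/2
  updated: d(FG,HX)=101/4, d(FG,I)=20, d(FG,Q)=39/2, d(FG,V)=43, d(FG,W)=81/2
3. join FG+Q (d=39/2) ⇒ FGQ; edges |FG|=25/4, |Q|=39/4
  updated: d(FGQ,HX)=185/6, d(FGQ,I)=30, d(FGQ,V)=124/3, d(FGQ,W)=118/3
4. join HX+W (d=43/2) ⇒ HWX; edges |HX|=37/4, |W|=43/4
  updated: d(FGQ,HWX)=101/3, d(HWX,I)=42, d(HWX,V)=42
5. join I+V (d=26) ⇒ IV; edges |I|=13, |V|=13
  updated: d(FGQ,IV)=107/3, d(HWX,IV)=42
6. join FGQ+HWX (d=101/3) ⇒ FGHQWX; edges |FGQ|=85/12, |HWX|=73/12
  updated: d(FGHQWX,IV)=233/6
7. join FGHQWX+IV (d=233/6) ⇒ FGHIQVWX; edges |FGHQWX|=31/12, |IV|=77/12
final tree: ((((F:7/2,G:7/2):25/4,Q:39/4):85/12,((H:3/2,X:3/2):37/4,W:43/4):73/12):31/12,(I:13,V:13):77/12)
total length: 565/6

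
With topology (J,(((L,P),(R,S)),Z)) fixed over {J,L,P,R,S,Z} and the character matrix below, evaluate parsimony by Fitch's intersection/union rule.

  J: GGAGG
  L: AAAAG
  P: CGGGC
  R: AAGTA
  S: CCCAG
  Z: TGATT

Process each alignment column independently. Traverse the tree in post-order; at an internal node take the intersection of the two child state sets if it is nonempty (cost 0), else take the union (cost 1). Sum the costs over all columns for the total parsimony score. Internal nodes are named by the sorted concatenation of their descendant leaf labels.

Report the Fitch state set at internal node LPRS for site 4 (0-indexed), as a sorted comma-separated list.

G

site 0, node LP: L={A} ∪ P={C} → {A,C} (+1)
site 0, node RS: R={A} ∪ S={C} → {A,C} (+1)
site 0, node LPRS: LP={A,C} ∩ RS={A,C} → {A,C} (+0)
site 0, node LPRSZ: LPRS={A,C} ∪ Z={T} → {A,C,T} (+1)
site 0, node JLPRSZ: J={G} ∪ LPRSZ={A,C,T} → {A,C,G,T} (+1)
site 1, node LP: L={A} ∪ P={G} → {A,G} (+1)
site 1, node RS: R={A} ∪ S={C} → {A,C} (+1)
site 1, node LPRS: LP={A,G} ∩ RS={A,C} → {A} (+0)
site 1, node LPRSZ: LPRS={A} ∪ Z={G} → {A,G} (+1)
site 1, node JLPRSZ: J={G} ∩ LPRSZ={A,G} → {G} (+0)
site 2, node LP: L={A} ∪ P={G} → {A,G} (+1)
site 2, node RS: R={G} ∪ S={C} → {C,G} (+1)
site 2, node LPRS: LP={A,G} ∩ RS={C,G} → {G} (+0)
site 2, node LPRSZ: LPRS={G} ∪ Z={A} → {A,G} (+1)
site 2, node JLPRSZ: J={A} ∩ LPRSZ={A,G} → {A} (+0)
site 3, node LP: L={A} ∪ P={G} → {A,G} (+1)
site 3, node RS: R={T} ∪ S={A} → {A,T} (+1)
site 3, node LPRS: LP={A,G} ∩ RS={A,T} → {A} (+0)
site 3, node LPRSZ: LPRS={A} ∪ Z={T} → {A,T} (+1)
site 3, node JLPRSZ: J={G} ∪ LPRSZ={A,T} → {A,G,T} (+1)
site 4, node LP: L={G} ∪ P={C} → {C,G} (+1)
site 4, node RS: R={A} ∪ S={G} → {A,G} (+1)
site 4, node LPRS: LP={C,G} ∩ RS={A,G} → {G} (+0)
site 4, node LPRSZ: LPRS={G} ∪ Z={T} → {G,T} (+1)
site 4, node JLPRSZ: J={G} ∩ LPRSZ={G,T} → {G} (+0)
per-site changes: [4, 3, 3, 4, 3]; total = 17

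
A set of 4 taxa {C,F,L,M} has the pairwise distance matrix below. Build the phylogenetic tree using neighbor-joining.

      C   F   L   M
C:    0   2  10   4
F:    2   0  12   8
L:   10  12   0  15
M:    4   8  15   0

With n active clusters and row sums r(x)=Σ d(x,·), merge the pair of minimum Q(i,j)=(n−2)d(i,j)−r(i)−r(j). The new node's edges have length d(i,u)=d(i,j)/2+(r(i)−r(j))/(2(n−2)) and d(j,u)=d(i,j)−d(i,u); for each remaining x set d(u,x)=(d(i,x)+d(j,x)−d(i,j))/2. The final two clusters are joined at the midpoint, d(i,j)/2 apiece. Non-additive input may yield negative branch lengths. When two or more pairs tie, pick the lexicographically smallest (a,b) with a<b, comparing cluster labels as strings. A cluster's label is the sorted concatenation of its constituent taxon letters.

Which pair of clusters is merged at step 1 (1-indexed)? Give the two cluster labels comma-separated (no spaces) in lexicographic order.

step 1: merge (C,M) at d=4, Q=-35; branch lengths C→-3/4, M→19/4; new cluster CM
  updated: d(CM,F)=3, d(CM,L)=21/2
step 2: merge (CM,F) at d=3, Q=-51/2; branch lengths CM→3/4, F→9/4; new cluster CFM
  updated: d(CFM,L)=39/4
step 3: merge (CFM,L) at d=39/4; branch lengths CFM→39/8, L→39/8; new cluster CFLM
final tree: (((C:-3/4,M:19/4):3/4,F:9/4):39/8,L:39/8)
total length: 67/4

C,M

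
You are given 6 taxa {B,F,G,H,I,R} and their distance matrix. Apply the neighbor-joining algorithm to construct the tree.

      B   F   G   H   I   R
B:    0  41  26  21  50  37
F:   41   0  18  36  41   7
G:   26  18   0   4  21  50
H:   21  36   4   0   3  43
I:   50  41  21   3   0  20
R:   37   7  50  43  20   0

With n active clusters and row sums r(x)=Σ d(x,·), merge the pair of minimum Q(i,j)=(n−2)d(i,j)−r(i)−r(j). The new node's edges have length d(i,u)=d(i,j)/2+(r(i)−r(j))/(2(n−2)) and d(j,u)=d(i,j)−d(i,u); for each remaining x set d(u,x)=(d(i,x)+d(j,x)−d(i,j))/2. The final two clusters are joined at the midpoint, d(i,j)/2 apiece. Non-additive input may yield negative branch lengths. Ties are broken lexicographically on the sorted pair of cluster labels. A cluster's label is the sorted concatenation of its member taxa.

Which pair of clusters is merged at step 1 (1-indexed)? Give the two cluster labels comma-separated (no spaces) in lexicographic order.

F,R

1. join F+R (d=7, Q=-272) ⇒ FR; edges |F|=7/4, |R|=21/4
  updated: d(B,FR)=71/2, d(FR,G)=61/2, d(FR,H)=36, d(FR,I)=27
2. join H+I (d=3, Q=-156) ⇒ HI; edges |H|=-14/3, |I|=23/3
  updated: d(B,HI)=34, d(FR,HI)=30, d(G,HI)=11
3. join B+FR (d=71/2, Q=-241/2) ⇒ BFR; edges |B|=141/8, |FR|=143/8
  updated: d(BFR,G)=21/2, d(BFR,HI)=57/4
4. join BFR+G (d=21/2, Q=-143/4) ⇒ BFGR; edges |BFR|=55/8, |G|=29/8
  updated: d(BFGR,HI)=59/8
5. join BFGR+HI (d=59/8) ⇒ BFGHIR; edges |BFGR|=59/16, |HI|=59/16
final tree: (((B:141/8,(F:7/4,R:21/4):143/8):55/8,G:29/8):59/16,(H:-14/3,I:23/3):59/16)
total length: 507/8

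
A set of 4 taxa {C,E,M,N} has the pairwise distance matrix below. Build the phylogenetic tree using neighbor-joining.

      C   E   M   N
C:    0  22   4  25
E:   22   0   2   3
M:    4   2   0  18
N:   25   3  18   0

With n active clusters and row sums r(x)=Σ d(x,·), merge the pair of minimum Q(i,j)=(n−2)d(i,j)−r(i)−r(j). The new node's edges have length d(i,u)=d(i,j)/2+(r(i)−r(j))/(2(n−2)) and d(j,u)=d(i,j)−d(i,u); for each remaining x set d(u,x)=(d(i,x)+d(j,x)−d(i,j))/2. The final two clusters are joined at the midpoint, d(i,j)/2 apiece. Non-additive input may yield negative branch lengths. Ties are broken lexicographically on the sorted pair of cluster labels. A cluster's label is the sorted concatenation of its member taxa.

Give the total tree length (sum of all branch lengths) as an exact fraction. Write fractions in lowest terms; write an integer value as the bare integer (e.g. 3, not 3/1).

step 1: merge (C,M) at d=4, Q=-67; branch lengths C→35/4, M→-19/4; new cluster CM
  updated: d(CM,E)=10, d(CM,N)=39/2
step 2: merge (CM,E) at d=10, Q=-65/2; branch lengths CM→53/4, E→-13/4; new cluster CEM
  updated: d(CEM,N)=25/4
step 3: merge (CEM,N) at d=25/4; branch lengths CEM→25/8, N→25/8; new cluster CEMN
final tree: (((C:35/4,M:-19/4):53/4,E:-13/4):25/8,N:25/8)
total length: 81/4

81/4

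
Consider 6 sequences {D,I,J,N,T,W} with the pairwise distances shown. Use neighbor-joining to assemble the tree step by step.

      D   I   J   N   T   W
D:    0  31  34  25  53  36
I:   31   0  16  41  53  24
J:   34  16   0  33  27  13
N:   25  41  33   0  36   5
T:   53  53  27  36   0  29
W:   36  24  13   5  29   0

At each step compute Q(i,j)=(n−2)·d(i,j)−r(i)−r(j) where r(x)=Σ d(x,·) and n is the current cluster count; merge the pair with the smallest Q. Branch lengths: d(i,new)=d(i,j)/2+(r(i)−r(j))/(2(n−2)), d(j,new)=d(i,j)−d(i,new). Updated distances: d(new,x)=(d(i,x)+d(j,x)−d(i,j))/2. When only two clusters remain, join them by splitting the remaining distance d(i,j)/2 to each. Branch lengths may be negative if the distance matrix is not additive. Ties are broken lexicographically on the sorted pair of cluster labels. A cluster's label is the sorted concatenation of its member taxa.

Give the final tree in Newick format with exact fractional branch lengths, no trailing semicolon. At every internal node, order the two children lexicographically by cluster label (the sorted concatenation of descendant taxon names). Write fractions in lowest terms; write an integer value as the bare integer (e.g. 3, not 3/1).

((((D:109/6,I:77/6):45/8,J:31/8):39/8,(N:53/8,W:-13/8):59/8):181/16,T:181/16)

iteration 1: select N,W (d=5, Q=-227); attach at lengths (53/8, -13/8); label the merged cluster NW
  updated: d(D,NW)=28, d(I,NW)=30, d(J,NW)=41/2, d(NW,T)=30
iteration 2: select D,I (d=31, Q=-183); attach at lengths (109/6, 77/6); label the merged cluster DI
  updated: d(DI,J)=19/2, d(DI,NW)=27/2, d(DI,T)=75/2
iteration 3: select DI,J (d=19/2, Q=-197/2); attach at lengths (45/8, 31/8); label the merged cluster DIJ
  updated: d(DIJ,NW)=49/4, d(DIJ,T)=55/2
iteration 4: select DIJ,NW (d=49/4, Q=-279/4); attach at lengths (39/8, 59/8); label the merged cluster DIJNW
  updated: d(DIJNW,T)=181/8
iteration 5: select DIJNW,T (d=181/8); attach at lengths (181/16, 181/16); label the merged cluster DIJNTW
final tree: ((((D:109/6,I:77/6):45/8,J:31/8):39/8,(N:53/8,W:-13/8):59/8):181/16,T:181/16)
total length: 643/8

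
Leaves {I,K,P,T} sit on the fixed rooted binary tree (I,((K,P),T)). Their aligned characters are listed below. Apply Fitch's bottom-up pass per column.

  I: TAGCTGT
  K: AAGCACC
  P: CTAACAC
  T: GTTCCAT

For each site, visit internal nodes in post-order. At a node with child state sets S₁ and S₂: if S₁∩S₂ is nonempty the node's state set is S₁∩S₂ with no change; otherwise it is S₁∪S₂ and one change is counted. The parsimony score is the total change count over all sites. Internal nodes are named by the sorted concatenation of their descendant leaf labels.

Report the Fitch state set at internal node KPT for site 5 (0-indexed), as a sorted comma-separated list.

site 0, node KP: K={A} ∪ P={C} → {A,C} (+1)
site 0, node KPT: KP={A,C} ∪ T={G} → {A,C,G} (+1)
site 0, node IKPT: I={T} ∪ KPT={A,C,G} → {A,C,G,T} (+1)
site 1, node KP: K={A} ∪ P={T} → {A,T} (+1)
site 1, node KPT: KP={A,T} ∩ T={T} → {T} (+0)
site 1, node IKPT: I={A} ∪ KPT={T} → {A,T} (+1)
site 2, node KP: K={G} ∪ P={A} → {A,G} (+1)
site 2, node KPT: KP={A,G} ∪ T={T} → {A,G,T} (+1)
site 2, node IKPT: I={G} ∩ KPT={A,G,T} → {G} (+0)
site 3, node KP: K={C} ∪ P={A} → {A,C} (+1)
site 3, node KPT: KP={A,C} ∩ T={C} → {C} (+0)
site 3, node IKPT: I={C} ∩ KPT={C} → {C} (+0)
site 4, node KP: K={A} ∪ P={C} → {A,C} (+1)
site 4, node KPT: KP={A,C} ∩ T={C} → {C} (+0)
site 4, node IKPT: I={T} ∪ KPT={C} → {C,T} (+1)
site 5, node KP: K={C} ∪ P={A} → {A,C} (+1)
site 5, node KPT: KP={A,C} ∩ T={A} → {A} (+0)
site 5, node IKPT: I={G} ∪ KPT={A} → {A,G} (+1)
site 6, node KP: K={C} ∩ P={C} → {C} (+0)
site 6, node KPT: KP={C} ∪ T={T} → {C,T} (+1)
site 6, node IKPT: I={T} ∩ KPT={C,T} → {T} (+0)
per-site changes: [3, 2, 2, 1, 2, 2, 1]; total = 13

A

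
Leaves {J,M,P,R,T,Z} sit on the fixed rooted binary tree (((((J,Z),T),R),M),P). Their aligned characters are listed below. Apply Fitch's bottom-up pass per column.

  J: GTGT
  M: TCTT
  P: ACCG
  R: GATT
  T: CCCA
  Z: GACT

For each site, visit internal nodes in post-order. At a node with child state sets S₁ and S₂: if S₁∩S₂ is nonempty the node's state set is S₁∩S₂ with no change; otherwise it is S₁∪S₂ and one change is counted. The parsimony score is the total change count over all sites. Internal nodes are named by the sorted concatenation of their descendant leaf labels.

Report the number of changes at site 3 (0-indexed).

site 0, node JZ: J={G} ∩ Z={G} → {G} (+0)
site 0, node JTZ: JZ={G} ∪ T={C} → {C,G} (+1)
site 0, node JRTZ: JTZ={C,G} ∩ R={G} → {G} (+0)
site 0, node JMRTZ: JRTZ={G} ∪ M={T} → {G,T} (+1)
site 0, node JMPRTZ: JMRTZ={G,T} ∪ P={A} → {A,G,T} (+1)
site 1, node JZ: J={T} ∪ Z={A} → {A,T} (+1)
site 1, node JTZ: JZ={A,T} ∪ T={C} → {A,C,T} (+1)
site 1, node JRTZ: JTZ={A,C,T} ∩ R={A} → {A} (+0)
site 1, node JMRTZ: JRTZ={A} ∪ M={C} → {A,C} (+1)
site 1, node JMPRTZ: JMRTZ={A,C} ∩ P={C} → {C} (+0)
site 2, node JZ: J={G} ∪ Z={C} → {C,G} (+1)
site 2, node JTZ: JZ={C,G} ∩ T={C} → {C} (+0)
site 2, node JRTZ: JTZ={C} ∪ R={T} → {C,T} (+1)
site 2, node JMRTZ: JRTZ={C,T} ∩ M={T} → {T} (+0)
site 2, node JMPRTZ: JMRTZ={T} ∪ P={C} → {C,T} (+1)
site 3, node JZ: J={T} ∩ Z={T} → {T} (+0)
site 3, node JTZ: JZ={T} ∪ T={A} → {A,T} (+1)
site 3, node JRTZ: JTZ={A,T} ∩ R={T} → {T} (+0)
site 3, node JMRTZ: JRTZ={T} ∩ M={T} → {T} (+0)
site 3, node JMPRTZ: JMRTZ={T} ∪ P={G} → {G,T} (+1)
per-site changes: [3, 3, 3, 2]; total = 11

2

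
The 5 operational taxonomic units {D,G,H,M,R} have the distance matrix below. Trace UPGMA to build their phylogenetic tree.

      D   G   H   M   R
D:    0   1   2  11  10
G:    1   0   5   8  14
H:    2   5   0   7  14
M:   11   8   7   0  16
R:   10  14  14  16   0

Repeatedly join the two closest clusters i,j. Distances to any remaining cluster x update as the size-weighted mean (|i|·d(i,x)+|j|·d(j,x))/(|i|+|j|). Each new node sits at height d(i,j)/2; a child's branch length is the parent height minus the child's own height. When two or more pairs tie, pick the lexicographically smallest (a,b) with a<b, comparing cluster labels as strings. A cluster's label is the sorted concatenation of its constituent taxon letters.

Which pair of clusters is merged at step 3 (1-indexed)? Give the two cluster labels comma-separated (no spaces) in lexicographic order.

iteration 1: select D,G (d=1); attach at lengths (1/2, 1/2); label the merged cluster DG
  updated: d(DG,H)=7/2, d(DG,M)=19/2, d(DG,R)=12
iteration 2: select DG,H (d=7/2); attach at lengths (5/4, 7/4); label the merged cluster DGH
  updated: d(DGH,M)=26/3, d(DGH,R)=38/3
iteration 3: select DGH,M (d=26/3); attach at lengths (31/12, 13/3); label the merged cluster DGHM
  updated: d(DGHM,R)=27/2
iteration 4: select DGHM,R (d=27/2); attach at lengths (29/12, 27/4); label the merged cluster DGHMR
final tree: ((((D:1/2,G:1/2):5/4,H:7/4):31/12,M:13/3):29/12,R:27/4)
total length: 241/12

DGH,M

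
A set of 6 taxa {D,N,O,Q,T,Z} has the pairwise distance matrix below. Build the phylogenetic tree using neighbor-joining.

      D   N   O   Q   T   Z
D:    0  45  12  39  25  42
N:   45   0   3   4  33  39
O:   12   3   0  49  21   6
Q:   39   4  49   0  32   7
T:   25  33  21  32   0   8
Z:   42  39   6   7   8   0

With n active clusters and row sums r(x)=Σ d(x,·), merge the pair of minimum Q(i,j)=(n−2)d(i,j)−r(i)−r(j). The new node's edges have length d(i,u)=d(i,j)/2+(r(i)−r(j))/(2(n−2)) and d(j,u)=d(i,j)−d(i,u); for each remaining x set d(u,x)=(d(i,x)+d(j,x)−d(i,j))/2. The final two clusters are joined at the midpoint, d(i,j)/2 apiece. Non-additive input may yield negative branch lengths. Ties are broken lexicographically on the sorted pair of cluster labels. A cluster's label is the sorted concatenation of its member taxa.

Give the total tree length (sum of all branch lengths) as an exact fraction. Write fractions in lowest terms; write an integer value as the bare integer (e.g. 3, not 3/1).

1. join N+Q (d=4, Q=-239) ⇒ NQ; edges |N|=9/8, |Q|=23/8
  updated: d(D,NQ)=40, d(NQ,O)=24, d(NQ,T)=61/2, d(NQ,Z)=21
2. join D+O (d=12, Q=-146) ⇒ DO; edges |D|=46/3, |O|=-10/3
  updated: d(DO,NQ)=26, d(DO,T)=17, d(DO,Z)=18
3. join DO+NQ (d=26, Q=-173/2) ⇒ DNOQ; edges |DO|=71/8, |NQ|=137/8
  updated: d(DNOQ,T)=43/4, d(DNOQ,Z)=13/2
4. join DNOQ+T (d=43/4, Q=-101/4) ⇒ DNOQT; edges |DNOQ|=37/8, |T|=49/8
  updated: d(DNOQT,Z)=15/8
5. join DNOQT+Z (d=15/8) ⇒ DNOQTZ; edges |DNOQT|=15/16, |Z|=15/16
final tree: ((((D:46/3,O:-10/3):71/8,(N:9/8,Q:23/8):137/8):37/8,T:49/8):15/16,Z:15/16)
total length: 437/8

437/8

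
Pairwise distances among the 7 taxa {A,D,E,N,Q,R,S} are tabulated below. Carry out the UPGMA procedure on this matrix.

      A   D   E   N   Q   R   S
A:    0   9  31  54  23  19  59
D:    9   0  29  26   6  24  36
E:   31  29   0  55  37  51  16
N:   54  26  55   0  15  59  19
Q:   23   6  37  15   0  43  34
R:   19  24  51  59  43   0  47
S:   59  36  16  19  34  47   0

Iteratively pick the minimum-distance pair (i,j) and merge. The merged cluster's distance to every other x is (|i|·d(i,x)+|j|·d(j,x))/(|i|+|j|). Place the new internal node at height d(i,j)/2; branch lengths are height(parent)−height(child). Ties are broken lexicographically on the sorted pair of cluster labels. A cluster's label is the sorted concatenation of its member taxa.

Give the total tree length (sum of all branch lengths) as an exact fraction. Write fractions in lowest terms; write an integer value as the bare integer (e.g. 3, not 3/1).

1. join D+Q (d=6) ⇒ DQ; edges |D|=3, |Q|=3
  updated: d(A,DQ)=16, d(DQ,E)=33, d(DQ,N)=41/2, d(DQ,R)=67/2, d(DQ,S)=35
2. join A+DQ (d=16) ⇒ ADQ; edges |A|=8, |DQ|=5
  updated: d(ADQ,E)=97/3, d(ADQ,N)=95/3, d(ADQ,R)=86/3, d(ADQ,S)=43
3. join E+S (d=16) ⇒ ES; edges |E|=8, |S|=8
  updated: d(ADQ,ES)=113/3, d(ES,N)=37, d(ES,R)=49
4. join ADQ+R (d=86/3) ⇒ ADQR; edges |ADQ|=19/3, |R|=43/3
  updated: d(ADQR,ES)=81/2, d(ADQR,N)=77/2
5. join ES+N (d=37) ⇒ ENS; edges |ES|=21/2, |N|=37/2
  updated: d(ADQR,ENS)=239/6
6. join ADQR+ENS (d=239/6) ⇒ ADENQRS; edges |ADQR|=67/12, |ENS|=17/12
final tree: (((A:8,(D:3,Q:3):5):19/3,R:43/3):67/12,((E:8,S:8):21/2,N:37/2):17/12)
total length: 275/3

275/3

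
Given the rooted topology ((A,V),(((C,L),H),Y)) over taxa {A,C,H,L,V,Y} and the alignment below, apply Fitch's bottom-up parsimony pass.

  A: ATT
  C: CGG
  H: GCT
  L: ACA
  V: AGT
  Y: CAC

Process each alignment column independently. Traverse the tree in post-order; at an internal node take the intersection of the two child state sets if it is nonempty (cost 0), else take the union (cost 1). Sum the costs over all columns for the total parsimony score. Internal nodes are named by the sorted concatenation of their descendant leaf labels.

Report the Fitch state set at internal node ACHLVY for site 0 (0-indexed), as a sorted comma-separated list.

AV@0: {A} ∩ {A} = {A} (intersection, +0)
CL@0: {C} ∪ {A} = {A,C} (union, +1)
CHL@0: {A,C} ∪ {G} = {A,C,G} (union, +1)
CHLY@0: {A,C,G} ∩ {C} = {C} (intersection, +0)
ACHLVY@0: {A} ∪ {C} = {A,C} (union, +1)
AV@1: {T} ∪ {G} = {G,T} (union, +1)
CL@1: {G} ∪ {C} = {C,G} (union, +1)
CHL@1: {C,G} ∩ {C} = {C} (intersection, +0)
CHLY@1: {C} ∪ {A} = {A,C} (union, +1)
ACHLVY@1: {G,T} ∪ {A,C} = {A,C,G,T} (union, +1)
AV@2: {T} ∩ {T} = {T} (intersection, +0)
CL@2: {G} ∪ {A} = {A,G} (union, +1)
CHL@2: {A,G} ∪ {T} = {A,G,T} (union, +1)
CHLY@2: {A,G,T} ∪ {C} = {A,C,G,T} (union, +1)
ACHLVY@2: {T} ∩ {A,C,G,T} = {T} (intersection, +0)
per-site changes: [3, 4, 3]; total = 10

A,C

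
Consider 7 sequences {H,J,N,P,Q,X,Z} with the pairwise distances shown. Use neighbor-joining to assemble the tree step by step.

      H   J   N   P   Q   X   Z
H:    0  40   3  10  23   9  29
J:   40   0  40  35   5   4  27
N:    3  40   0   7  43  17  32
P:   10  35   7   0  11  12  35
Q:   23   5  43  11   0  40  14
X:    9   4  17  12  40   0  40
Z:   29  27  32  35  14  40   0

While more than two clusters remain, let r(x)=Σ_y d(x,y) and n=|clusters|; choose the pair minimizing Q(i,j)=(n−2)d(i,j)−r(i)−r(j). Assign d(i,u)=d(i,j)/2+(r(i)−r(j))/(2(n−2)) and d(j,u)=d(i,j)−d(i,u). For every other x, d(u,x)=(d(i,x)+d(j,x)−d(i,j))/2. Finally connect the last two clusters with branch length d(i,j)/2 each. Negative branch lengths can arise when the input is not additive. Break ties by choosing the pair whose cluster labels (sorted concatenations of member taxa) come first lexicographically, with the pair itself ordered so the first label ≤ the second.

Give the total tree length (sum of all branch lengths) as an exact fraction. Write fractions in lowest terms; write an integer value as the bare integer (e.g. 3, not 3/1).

447/8

iteration 1: select J,Q (d=5, Q=-262); attach at lengths (4, 1); label the merged cluster JQ
  updated: d(H,JQ)=29, d(JQ,N)=39, d(JQ,P)=41/2, d(JQ,X)=39/2, d(JQ,Z)=18
iteration 2: select JQ,Z (d=18, Q=-208); attach at lengths (11/2, 25/2); label the merged cluster JQZ
  updated: d(H,JQZ)=20, d(JQZ,N)=53/2, d(JQZ,P)=75/4, d(JQZ,X)=83/4
iteration 3: select H,N (d=3, Q=-173/2); attach at lengths (-5/12, 41/12); label the merged cluster HN
  updated: d(HN,JQZ)=87/4, d(HN,P)=7, d(HN,X)=23/2
iteration 4: select HN,P (d=7, Q=-64); attach at lengths (33/8, 23/8); label the merged cluster HNP
  updated: d(HNP,JQZ)=67/4, d(HNP,X)=33/4
iteration 5: select HNP,JQZ (d=67/4, Q=-183/4); attach at lengths (17/8, 117/8); label the merged cluster HJNPQZ
  updated: d(HJNPQZ,X)=49/8
iteration 6: select HJNPQZ,X (d=49/8); attach at lengths (49/16, 49/16); label the merged cluster HJNPQXZ
final tree: ((((H:-5/12,N:41/12):33/8,P:23/8):17/8,((J:4,Q:1):11/2,Z:25/2):117/8):49/16,X:49/16)
total length: 447/8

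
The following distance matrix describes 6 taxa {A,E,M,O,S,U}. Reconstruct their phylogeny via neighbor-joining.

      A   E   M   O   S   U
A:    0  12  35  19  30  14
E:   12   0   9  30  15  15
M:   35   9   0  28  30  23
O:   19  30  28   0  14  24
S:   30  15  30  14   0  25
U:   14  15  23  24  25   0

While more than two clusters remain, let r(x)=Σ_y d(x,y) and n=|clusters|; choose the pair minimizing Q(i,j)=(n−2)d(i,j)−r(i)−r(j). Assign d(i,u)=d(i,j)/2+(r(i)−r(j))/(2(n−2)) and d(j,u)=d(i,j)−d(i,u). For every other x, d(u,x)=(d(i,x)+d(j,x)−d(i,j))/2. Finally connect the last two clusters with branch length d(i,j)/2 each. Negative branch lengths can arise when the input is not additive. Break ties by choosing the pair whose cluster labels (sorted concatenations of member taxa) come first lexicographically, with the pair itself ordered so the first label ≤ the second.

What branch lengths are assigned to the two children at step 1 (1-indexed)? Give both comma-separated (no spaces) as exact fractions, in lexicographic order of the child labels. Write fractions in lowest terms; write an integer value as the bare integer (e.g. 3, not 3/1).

step 1: merge (O,S) at d=14, Q=-173; branch lengths O→57/8, S→55/8; new cluster OS
  updated: d(A,OS)=35/2, d(E,OS)=31/2, d(M,OS)=22, d(OS,U)=35/2
step 2: merge (E,M) at d=9, Q=-227/2; branch lengths E→-7/4, M→43/4; new cluster EM
  updated: d(A,EM)=19, d(EM,OS)=57/4, d(EM,U)=29/2
step 3: merge (A,U) at d=14, Q=-137/2; branch lengths A→65/8, U→47/8; new cluster AU
  updated: d(AU,EM)=39/4, d(AU,OS)=21/2
step 4: merge (AU,EM) at d=39/4, Q=-69/2; branch lengths AU→3, EM→27/4; new cluster AEMU
  updated: d(AEMU,OS)=15/2
step 5: merge (AEMU,OS) at d=15/2; branch lengths AEMU→15/4, OS→15/4; new cluster AEMOSU
final tree: (((A:65/8,U:47/8):3,(E:-7/4,M:43/4):27/4):15/4,(O:57/8,S:55/8):15/4)
total length: 217/4

57/8,55/8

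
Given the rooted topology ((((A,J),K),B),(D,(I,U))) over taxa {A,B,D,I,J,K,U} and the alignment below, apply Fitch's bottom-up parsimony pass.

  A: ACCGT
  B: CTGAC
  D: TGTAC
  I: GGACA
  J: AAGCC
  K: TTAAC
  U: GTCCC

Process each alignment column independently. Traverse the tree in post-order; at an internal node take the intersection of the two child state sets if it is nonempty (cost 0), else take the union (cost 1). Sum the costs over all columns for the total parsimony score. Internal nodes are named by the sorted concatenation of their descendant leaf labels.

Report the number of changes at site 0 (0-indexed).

AJ@0: {A} ∩ {A} = {A} (intersection, +0)
AJK@0: {A} ∪ {T} = {A,T} (union, +1)
ABJK@0: {A,T} ∪ {C} = {A,C,T} (union, +1)
IU@0: {G} ∩ {G} = {G} (intersection, +0)
DIU@0: {T} ∪ {G} = {G,T} (union, +1)
ABDIJKU@0: {A,C,T} ∩ {G,T} = {T} (intersection, +0)
AJ@1: {C} ∪ {A} = {A,C} (union, +1)
AJK@1: {A,C} ∪ {T} = {A,C,T} (union, +1)
ABJK@1: {A,C,T} ∩ {T} = {T} (intersection, +0)
IU@1: {G} ∪ {T} = {G,T} (union, +1)
DIU@1: {G} ∩ {G,T} = {G} (intersection, +0)
ABDIJKU@1: {T} ∪ {G} = {G,T} (union, +1)
AJ@2: {C} ∪ {G} = {C,G} (union, +1)
AJK@2: {C,G} ∪ {A} = {A,C,G} (union, +1)
ABJK@2: {A,C,G} ∩ {G} = {G} (intersection, +0)
IU@2: {A} ∪ {C} = {A,C} (union, +1)
DIU@2: {T} ∪ {A,C} = {A,C,T} (union, +1)
ABDIJKU@2: {G} ∪ {A,C,T} = {A,C,G,T} (union, +1)
AJ@3: {G} ∪ {C} = {C,G} (union, +1)
AJK@3: {C,G} ∪ {A} = {A,C,G} (union, +1)
ABJK@3: {A,C,G} ∩ {A} = {A} (intersection, +0)
IU@3: {C} ∩ {C} = {C} (intersection, +0)
DIU@3: {A} ∪ {C} = {A,C} (union, +1)
ABDIJKU@3: {A} ∩ {A,C} = {A} (intersection, +0)
AJ@4: {T} ∪ {C} = {C,T} (union, +1)
AJK@4: {C,T} ∩ {C} = {C} (intersection, +0)
ABJK@4: {C} ∩ {C} = {C} (intersection, +0)
IU@4: {A} ∪ {C} = {A,C} (union, +1)
DIU@4: {C} ∩ {A,C} = {C} (intersection, +0)
ABDIJKU@4: {C} ∩ {C} = {C} (intersection, +0)
per-site changes: [3, 4, 5, 3, 2]; total = 17

3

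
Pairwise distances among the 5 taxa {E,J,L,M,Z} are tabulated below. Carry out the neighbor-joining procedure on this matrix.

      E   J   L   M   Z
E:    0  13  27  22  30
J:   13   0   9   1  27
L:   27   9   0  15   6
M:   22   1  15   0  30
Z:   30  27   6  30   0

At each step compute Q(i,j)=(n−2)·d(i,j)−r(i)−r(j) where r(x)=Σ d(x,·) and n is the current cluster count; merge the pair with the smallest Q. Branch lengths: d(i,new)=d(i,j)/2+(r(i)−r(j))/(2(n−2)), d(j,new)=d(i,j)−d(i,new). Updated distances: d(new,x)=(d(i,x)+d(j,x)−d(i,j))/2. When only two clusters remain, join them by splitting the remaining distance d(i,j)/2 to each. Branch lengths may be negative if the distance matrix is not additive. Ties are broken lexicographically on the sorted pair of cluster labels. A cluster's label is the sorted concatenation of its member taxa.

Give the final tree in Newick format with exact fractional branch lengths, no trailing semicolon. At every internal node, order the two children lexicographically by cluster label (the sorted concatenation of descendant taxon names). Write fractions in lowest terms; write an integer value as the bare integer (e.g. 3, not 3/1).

1. join L+Z (d=6, Q=-132) ⇒ LZ; edges |L|=-3, |Z|=9
  updated: d(E,LZ)=51/2, d(J,LZ)=15, d(LZ,M)=39/2
2. join E+LZ (d=51/2, Q=-139/2) ⇒ ELZ; edges |E|=103/8, |LZ|=101/8
  updated: d(ELZ,J)=5/4, d(ELZ,M)=8
3. join ELZ+J (d=5/4, Q=-41/4) ⇒ EJLZ; edges |ELZ|=33/8, |J|=-23/8
  updated: d(EJLZ,M)=31/8
4. join EJLZ+M (d=31/8) ⇒ EJLMZ; edges |EJLZ|=31/16, |M|=31/16
final tree: (((E:103/8,(L:-3,Z:9):101/8):33/8,J:-23/8):31/16,M:31/16)
total length: 293/8

(((E:103/8,(L:-3,Z:9):101/8):33/8,J:-23/8):31/16,M:31/16)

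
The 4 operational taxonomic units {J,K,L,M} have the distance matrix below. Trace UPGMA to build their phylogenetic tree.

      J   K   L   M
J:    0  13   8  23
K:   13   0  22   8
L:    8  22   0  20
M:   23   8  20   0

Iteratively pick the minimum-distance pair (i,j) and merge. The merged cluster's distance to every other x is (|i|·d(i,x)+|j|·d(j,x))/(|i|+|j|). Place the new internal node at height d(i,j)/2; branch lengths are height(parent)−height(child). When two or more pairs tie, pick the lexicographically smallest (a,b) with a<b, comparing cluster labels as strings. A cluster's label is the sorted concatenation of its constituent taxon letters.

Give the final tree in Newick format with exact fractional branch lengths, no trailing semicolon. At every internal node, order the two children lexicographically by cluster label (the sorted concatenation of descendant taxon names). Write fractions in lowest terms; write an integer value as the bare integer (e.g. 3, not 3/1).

1. join J+L (d=8) ⇒ JL; edges |J|=4, |L|=4
  updated: d(JL,K)=35/2, d(JL,M)=43/2
2. join K+M (d=8) ⇒ KM; edges |K|=4, |M|=4
  updated: d(JL,KM)=39/2
3. join JL+KM (d=39/2) ⇒ JKLM; edges |JL|=23/4, |KM|=23/4
final tree: ((J:4,L:4):23/4,(K:4,M:4):23/4)
total length: 55/2

((J:4,L:4):23/4,(K:4,M:4):23/4)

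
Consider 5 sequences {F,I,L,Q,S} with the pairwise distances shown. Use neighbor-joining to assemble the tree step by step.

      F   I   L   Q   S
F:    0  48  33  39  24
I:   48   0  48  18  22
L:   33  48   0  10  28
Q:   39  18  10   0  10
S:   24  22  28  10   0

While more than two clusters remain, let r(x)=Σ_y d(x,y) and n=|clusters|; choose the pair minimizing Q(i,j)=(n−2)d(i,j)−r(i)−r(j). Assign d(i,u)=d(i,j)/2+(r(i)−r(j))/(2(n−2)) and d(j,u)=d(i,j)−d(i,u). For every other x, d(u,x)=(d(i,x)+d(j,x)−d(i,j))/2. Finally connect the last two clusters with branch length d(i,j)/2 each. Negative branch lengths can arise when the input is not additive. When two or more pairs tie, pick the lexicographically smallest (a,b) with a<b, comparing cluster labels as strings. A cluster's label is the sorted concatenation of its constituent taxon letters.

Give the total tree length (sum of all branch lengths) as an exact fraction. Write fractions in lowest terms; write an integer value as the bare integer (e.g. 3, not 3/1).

259/4

1. join L+Q (d=10, Q=-166) ⇒ LQ; edges |L|=12, |Q|=-2
  updated: d(F,LQ)=31, d(I,LQ)=28, d(LQ,S)=14
2. join F+S (d=24, Q=-115) ⇒ FS; edges |F|=91/4, |S|=5/4
  updated: d(FS,I)=23, d(FS,LQ)=21/2
3. join FS+I (d=23, Q=-123/2) ⇒ FIS; edges |FS|=11/4, |I|=81/4
  updated: d(FIS,LQ)=31/4
4. join FIS+LQ (d=31/4) ⇒ FILQS; edges |FIS|=31/8, |LQ|=31/8
final tree: (((F:91/4,S:5/4):11/4,I:81/4):31/8,(L:12,Q:-2):31/8)
total length: 259/4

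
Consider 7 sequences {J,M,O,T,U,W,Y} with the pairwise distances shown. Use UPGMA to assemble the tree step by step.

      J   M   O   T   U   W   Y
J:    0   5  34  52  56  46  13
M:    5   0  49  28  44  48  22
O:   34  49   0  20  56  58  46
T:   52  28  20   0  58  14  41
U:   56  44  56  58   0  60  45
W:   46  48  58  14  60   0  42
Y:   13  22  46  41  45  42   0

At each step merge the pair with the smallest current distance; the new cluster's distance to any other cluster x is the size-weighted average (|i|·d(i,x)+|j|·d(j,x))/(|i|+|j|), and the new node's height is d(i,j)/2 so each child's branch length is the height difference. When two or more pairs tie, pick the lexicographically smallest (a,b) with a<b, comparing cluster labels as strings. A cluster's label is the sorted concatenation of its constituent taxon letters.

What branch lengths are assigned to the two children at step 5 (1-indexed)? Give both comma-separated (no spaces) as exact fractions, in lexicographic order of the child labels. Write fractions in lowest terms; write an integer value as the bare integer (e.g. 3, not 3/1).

457/36,35/18

step 1: merge (J,M) at d=5; branch lengths J→5/2, M→5/2; new cluster JM
  updated: d(JM,O)=83/2, d(JM,T)=40, d(JM,U)=50, d(JM,W)=47, d(JM,Y)=35/2
step 2: merge (T,W) at d=14; branch lengths T→7, W→7; new cluster TW
  updated: d(JM,TW)=87/2, d(O,TW)=39, d(TW,U)=59, d(TW,Y)=83/2
step 3: merge (JM,Y) at d=35/2; branch lengths JM→25/4, Y→35/4; new cluster JMY
  updated: d(JMY,O)=43, d(JMY,TW)=257/6, d(JMY,U)=145/3
step 4: merge (O,TW) at d=39; branch lengths O→39/2, TW→25/2; new cluster OTW
  updated: d(JMY,OTW)=386/9, d(OTW,U)=58
step 5: merge (JMY,OTW) at d=386/9; branch lengths JMY→457/36, OTW→35/18; new cluster JMOTWY
  updated: d(JMOTWY,U)=319/6
step 6: merge (JMOTWY,U) at d=319/6; branch lengths JMOTWY→185/36, U→319/12; new cluster JMOTUWY
final tree: ((((J:5/2,M:5/2):25/4,Y:35/4):457/36,(O:39/2,(T:7,W:7):25/2):35/18):185/36,U:319/12)
total length: 4045/36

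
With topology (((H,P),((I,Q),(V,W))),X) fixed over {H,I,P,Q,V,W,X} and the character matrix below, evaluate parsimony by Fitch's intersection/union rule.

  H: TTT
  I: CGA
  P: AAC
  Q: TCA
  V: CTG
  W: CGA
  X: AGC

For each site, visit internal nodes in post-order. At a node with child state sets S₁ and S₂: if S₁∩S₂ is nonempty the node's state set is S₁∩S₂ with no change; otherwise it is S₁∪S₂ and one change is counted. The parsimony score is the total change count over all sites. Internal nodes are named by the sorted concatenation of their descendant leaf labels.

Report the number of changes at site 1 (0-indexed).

HP@0: {T} ∪ {A} = {A,T} (union, +1)
IQ@0: {C} ∪ {T} = {C,T} (union, +1)
VW@0: {C} ∩ {C} = {C} (intersection, +0)
IQVW@0: {C,T} ∩ {C} = {C} (intersection, +0)
HIPQVW@0: {A,T} ∪ {C} = {A,C,T} (union, +1)
HIPQVWX@0: {A,C,T} ∩ {A} = {A} (intersection, +0)
HP@1: {T} ∪ {A} = {A,T} (union, +1)
IQ@1: {G} ∪ {C} = {C,G} (union, +1)
VW@1: {T} ∪ {G} = {G,T} (union, +1)
IQVW@1: {C,G} ∩ {G,T} = {G} (intersection, +0)
HIPQVW@1: {A,T} ∪ {G} = {A,G,T} (union, +1)
HIPQVWX@1: {A,G,T} ∩ {G} = {G} (intersection, +0)
HP@2: {T} ∪ {C} = {C,T} (union, +1)
IQ@2: {A} ∩ {A} = {A} (intersection, +0)
VW@2: {G} ∪ {A} = {A,G} (union, +1)
IQVW@2: {A} ∩ {A,G} = {A} (intersection, +0)
HIPQVW@2: {C,T} ∪ {A} = {A,C,T} (union, +1)
HIPQVWX@2: {A,C,T} ∩ {C} = {C} (intersection, +0)
per-site changes: [3, 4, 3]; total = 10

4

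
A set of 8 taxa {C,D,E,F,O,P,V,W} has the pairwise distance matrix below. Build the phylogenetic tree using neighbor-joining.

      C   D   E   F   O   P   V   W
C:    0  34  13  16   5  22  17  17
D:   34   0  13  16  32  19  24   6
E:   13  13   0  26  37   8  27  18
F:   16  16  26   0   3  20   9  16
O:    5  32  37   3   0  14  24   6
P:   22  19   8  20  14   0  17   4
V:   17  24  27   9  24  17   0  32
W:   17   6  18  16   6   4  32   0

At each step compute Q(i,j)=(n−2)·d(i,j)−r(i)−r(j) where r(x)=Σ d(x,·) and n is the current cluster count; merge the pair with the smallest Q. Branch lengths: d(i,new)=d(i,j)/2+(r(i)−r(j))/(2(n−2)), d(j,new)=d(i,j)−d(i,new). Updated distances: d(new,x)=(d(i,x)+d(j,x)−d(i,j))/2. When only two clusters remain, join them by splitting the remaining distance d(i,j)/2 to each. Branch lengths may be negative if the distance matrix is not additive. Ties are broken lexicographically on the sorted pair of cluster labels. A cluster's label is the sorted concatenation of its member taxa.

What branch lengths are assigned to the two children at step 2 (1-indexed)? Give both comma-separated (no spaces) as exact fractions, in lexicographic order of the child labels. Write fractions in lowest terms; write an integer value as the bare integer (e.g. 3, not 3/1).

step 1: merge (C,O) at d=5, Q=-215; branch lengths C→11/4, O→9/4; new cluster CO
  updated: d(CO,D)=61/2, d(CO,E)=45/2, d(CO,F)=7, d(CO,P)=31/2, d(CO,V)=18, d(CO,W)=9
step 2: merge (F,V) at d=9, Q=-176; branch lengths F→6/5, V→39/5; new cluster FV
  updated: d(CO,FV)=8, d(D,FV)=31/2, d(E,FV)=22, d(FV,P)=14, d(FV,W)=39/2
step 3: merge (CO,FV) at d=8, Q=-265/2; branch lengths CO→77/16, FV→51/16; new cluster CFOV
  updated: d(CFOV,D)=19, d(CFOV,E)=73/4, d(CFOV,P)=43/4, d(CFOV,W)=41/4
step 4: merge (D,W) at d=6, Q=-309/4; branch lengths D→49/8, W→-1/8; new cluster DW
  updated: d(CFOV,DW)=93/8, d(DW,E)=25/2, d(DW,P)=17/2
step 5: merge (CFOV,DW) at d=93/8, Q=-50; branch lengths CFOV→125/16, DW→61/16; new cluster CDFOVW
  updated: d(CDFOVW,E)=153/16, d(CDFOVW,P)=61/16
step 6: merge (CDFOVW,E) at d=153/16, Q=-171/8; branch lengths CDFOVW→43/16, E→55/8; new cluster CDEFOVW
  updated: d(CDEFOVW,P)=9/8
step 7: merge (CDEFOVW,P) at d=9/8; branch lengths CDEFOVW→9/16, P→9/16; new cluster CDEFOPVW
final tree: (((((C:11/4,O:9/4):77/16,(F:6/5,V:39/5):51/16):125/16,(D:49/8,W:-1/8):61/16):43/16,E:55/8):9/16,P:9/16)
total length: 805/16

6/5,39/5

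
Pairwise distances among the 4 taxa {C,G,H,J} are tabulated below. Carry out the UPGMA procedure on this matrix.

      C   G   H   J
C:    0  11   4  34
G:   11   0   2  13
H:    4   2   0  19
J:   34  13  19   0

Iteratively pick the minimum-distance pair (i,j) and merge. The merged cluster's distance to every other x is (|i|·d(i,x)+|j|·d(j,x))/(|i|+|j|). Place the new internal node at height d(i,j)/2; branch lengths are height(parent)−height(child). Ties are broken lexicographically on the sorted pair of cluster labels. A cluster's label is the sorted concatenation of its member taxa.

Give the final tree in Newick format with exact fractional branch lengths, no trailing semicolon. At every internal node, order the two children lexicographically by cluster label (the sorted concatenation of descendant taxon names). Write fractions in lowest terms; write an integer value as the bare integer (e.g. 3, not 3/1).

((C:15/4,(G:1,H:1):11/4):29/4,J:11)

step 1: merge (G,H) at d=2; branch lengths G→1, H→1; new cluster GH
  updated: d(C,GH)=15/2, d(GH,J)=16
step 2: merge (C,GH) at d=15/2; branch lengths C→15/4, GH→11/4; new cluster CGH
  updated: d(CGH,J)=22
step 3: merge (CGH,J) at d=22; branch lengths CGH→29/4, J→11; new cluster CGHJ
final tree: ((C:15/4,(G:1,H:1):11/4):29/4,J:11)
total length: 107/4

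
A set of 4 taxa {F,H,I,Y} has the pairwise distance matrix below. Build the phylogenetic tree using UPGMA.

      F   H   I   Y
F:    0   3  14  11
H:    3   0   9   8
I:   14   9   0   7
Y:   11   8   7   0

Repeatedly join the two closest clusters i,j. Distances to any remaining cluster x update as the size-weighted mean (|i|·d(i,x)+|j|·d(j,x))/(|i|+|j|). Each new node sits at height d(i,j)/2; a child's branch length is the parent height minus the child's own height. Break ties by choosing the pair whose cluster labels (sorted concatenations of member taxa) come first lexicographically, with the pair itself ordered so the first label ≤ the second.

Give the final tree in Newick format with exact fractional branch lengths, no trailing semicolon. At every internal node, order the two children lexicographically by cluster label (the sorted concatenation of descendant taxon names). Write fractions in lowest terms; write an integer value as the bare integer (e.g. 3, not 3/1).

((F:3/2,H:3/2):15/4,(I:7/2,Y:7/2):7/4)

iteration 1: select F,H (d=3); attach at lengths (3/2, 3/2); label the merged cluster FH
  updated: d(FH,I)=23/2, d(FH,Y)=19/2
iteration 2: select I,Y (d=7); attach at lengths (7/2, 7/2); label the merged cluster IY
  updated: d(FH,IY)=21/2
iteration 3: select FH,IY (d=21/2); attach at lengths (15/4, 7/4); label the merged cluster FHIY
final tree: ((F:3/2,H:3/2):15/4,(I:7/2,Y:7/2):7/4)
total length: 31/2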